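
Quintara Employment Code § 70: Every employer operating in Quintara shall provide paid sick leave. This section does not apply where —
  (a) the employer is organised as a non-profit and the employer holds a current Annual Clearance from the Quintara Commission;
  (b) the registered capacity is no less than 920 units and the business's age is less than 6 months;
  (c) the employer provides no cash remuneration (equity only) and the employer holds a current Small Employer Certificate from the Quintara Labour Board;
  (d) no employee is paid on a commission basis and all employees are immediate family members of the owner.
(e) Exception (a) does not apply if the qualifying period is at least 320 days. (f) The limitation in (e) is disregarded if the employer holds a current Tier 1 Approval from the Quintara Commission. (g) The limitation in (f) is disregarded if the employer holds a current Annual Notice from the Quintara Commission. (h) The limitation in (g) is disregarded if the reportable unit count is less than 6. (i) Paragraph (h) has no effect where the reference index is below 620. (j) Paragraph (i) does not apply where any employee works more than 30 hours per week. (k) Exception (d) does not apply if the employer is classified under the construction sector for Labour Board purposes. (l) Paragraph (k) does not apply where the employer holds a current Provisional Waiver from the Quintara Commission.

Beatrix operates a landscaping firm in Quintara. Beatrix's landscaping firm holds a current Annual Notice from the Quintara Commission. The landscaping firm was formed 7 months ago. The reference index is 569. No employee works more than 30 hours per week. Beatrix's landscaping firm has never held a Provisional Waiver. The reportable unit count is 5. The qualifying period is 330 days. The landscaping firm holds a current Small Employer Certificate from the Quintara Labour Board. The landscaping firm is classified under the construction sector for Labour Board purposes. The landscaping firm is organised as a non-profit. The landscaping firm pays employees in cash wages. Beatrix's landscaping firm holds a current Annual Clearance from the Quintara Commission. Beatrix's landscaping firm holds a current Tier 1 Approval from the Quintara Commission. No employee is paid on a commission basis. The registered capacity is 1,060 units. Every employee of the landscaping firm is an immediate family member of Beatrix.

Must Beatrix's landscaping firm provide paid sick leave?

All of (a)'s requirements are met (the employer is a non-profit; a current Annual Clearance is held). However, paragraphs (e)–(j) must be considered: (e) is engaged — the qualifying period is 330 days, meeting the 320 days threshold. (f) operates (a current Tier 1 Approval is held), but yields to (g): (g) applies — a current Annual Notice is held. (h) would limit (g) — the reportable unit count is 5, less than the 6 limit — but (i) sets (h) aside: (i) is engaged — the reference index is 569, below the 620 limit. (j) is not triggered (no employee exceeds 30 hours/week), so (i) stands. (a) is therefore removed.
Exception (b) does not apply: the business's age is 7 months, not less than 6 months.
Exception (c) requires that the employer provides no cash remuneration (equity only); but employees are paid cash wages, so (c) is unavailable.
Exception (d) is satisfied on its face — no employee is paid on commission; every employee is an immediate family member. Turning to paragraphs (k)–(l): (k) operates against (d): the landscaping firm is classified under the construction sector. (l) does not operate here (there is no Provisional Waiver in force), so (k) stands. So (d) is unavailable.
No exception applies. The general rule governs.

Yes — Beatrix's landscaping firm must provide paid sick leave.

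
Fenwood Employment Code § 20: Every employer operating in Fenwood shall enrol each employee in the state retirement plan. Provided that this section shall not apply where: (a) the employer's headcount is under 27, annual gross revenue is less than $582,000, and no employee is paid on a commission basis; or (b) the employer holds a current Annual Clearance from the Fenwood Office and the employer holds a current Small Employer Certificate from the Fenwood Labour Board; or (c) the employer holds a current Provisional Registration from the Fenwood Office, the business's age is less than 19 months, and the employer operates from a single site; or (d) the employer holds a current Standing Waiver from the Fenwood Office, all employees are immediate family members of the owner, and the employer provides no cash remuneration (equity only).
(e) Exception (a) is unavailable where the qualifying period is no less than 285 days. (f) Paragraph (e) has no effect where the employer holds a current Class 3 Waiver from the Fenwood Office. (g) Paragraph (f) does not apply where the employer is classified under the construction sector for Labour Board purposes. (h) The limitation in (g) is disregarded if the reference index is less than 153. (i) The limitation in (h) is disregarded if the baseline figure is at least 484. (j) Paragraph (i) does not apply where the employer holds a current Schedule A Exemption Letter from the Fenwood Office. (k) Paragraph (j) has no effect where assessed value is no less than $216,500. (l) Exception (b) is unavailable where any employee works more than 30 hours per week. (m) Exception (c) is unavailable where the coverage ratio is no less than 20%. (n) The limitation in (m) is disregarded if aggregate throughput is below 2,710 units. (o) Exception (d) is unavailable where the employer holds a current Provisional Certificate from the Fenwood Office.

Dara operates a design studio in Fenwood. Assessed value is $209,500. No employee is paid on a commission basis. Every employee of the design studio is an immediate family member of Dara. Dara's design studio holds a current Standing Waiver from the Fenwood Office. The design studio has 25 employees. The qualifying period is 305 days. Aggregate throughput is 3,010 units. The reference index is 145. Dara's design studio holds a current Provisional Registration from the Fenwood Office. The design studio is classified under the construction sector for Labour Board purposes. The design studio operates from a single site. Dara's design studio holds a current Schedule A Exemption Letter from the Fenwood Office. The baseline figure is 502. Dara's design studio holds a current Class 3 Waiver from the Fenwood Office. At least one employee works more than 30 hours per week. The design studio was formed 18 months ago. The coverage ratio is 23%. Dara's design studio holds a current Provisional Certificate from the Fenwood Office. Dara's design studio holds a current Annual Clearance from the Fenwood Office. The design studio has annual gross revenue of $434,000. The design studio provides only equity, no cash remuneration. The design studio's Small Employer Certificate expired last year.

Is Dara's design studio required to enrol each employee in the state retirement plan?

Exception (a)'s conditions are all satisfied: the employer's headcount is 25, under the 27 limit; annual gross revenue is $434,000, less than the $582,000 limit; no employee is paid on commission. Applying paragraphs (e)–(k): (e) would limit (a) — the qualifying period is 305 days, meeting the 285 days threshold — but (f) sets (e) aside: (f) is engaged — a current Class 3 Waiver is held. (g) is engaged (the design studio is classified under the construction sector), but is displaced by (h): (h) operates against (g): the reference index is 145, less than the 153 limit. (i) would limit (h) — the baseline figure is 502, meeting the 484 threshold — but (j) sets (i) aside: (j) operates against (i): a current Schedule A Exemption Letter is held. (k) is not triggered (assessed value is $209,500, short of $216,500), so (j) stands. So (a) applies.
Exception (b) requires that the employer holds a current Small Employer Certificate from the Fenwood Labour Board; but the Small Employer Certificate has expired, so (b) is unavailable.
Exception (c): a current Provisional Registration is held; the business's age is 18 months, less than the 19 months limit; the employer operates from a single site — every condition holds. Turning to paragraphs (m)–(n): (m) operates against (c): the coverage ratio is 23%, meeting the 20% threshold. (n), which would lift (m), is not engaged — aggregate throughput is 3,010 units, not below 2,710 units. (c) is therefore removed.
All of (d)'s requirements are met (a current Standing Waiver is held; every employee is an immediate family member; remuneration is equity-only). But applying paragraph (o): (o) operates — a current Provisional Certificate is held. Exception (d) does not apply.

No — exception (a) applies; Dara's design studio is not required to enrol each employee in the state retirement plan.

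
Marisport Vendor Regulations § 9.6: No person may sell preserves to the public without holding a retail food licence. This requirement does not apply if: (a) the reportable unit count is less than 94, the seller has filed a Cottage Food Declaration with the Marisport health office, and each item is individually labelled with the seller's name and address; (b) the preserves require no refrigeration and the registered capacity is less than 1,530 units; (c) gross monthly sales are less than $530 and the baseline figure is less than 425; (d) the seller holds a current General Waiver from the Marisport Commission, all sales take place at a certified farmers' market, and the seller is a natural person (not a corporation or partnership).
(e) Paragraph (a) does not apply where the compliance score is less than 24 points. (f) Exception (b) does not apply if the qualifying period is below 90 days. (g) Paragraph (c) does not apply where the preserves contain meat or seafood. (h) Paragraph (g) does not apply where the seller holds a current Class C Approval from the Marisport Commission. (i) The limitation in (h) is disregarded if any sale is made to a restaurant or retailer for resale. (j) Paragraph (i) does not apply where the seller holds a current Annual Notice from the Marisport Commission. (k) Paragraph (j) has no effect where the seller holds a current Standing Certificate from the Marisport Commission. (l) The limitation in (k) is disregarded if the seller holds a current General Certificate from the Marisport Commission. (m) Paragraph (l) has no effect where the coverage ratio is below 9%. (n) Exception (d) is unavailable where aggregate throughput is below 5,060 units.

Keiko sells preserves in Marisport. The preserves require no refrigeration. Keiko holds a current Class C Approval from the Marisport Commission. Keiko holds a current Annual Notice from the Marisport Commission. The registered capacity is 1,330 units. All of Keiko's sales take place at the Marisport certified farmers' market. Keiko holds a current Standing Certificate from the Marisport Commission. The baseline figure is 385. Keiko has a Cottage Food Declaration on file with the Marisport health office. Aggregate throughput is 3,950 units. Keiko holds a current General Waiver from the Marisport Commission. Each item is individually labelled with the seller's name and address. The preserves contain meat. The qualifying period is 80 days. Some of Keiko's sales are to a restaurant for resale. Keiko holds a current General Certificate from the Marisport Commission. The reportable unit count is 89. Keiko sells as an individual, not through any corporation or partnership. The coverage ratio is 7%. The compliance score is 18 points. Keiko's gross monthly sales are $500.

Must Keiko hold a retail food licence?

All of (a)'s requirements are met (the reportable unit count is 89, less than the 94 limit; a Cottage Food Declaration is on file; items are individually labelled). But: (e) operates — the compliance score is 18 points, less than the 24 points limit. So (a) is unavailable.
Exception (b): the preserves are shelf-stable; the registered capacity is 1,330 units, less than the 1,530 units limit — every condition holds. But applying paragraph (f): (f) is engaged — the qualifying period is 80 days, below the 90 days limit. (b) is therefore removed.
All of (c)'s requirements are met (gross monthly sales are $500, less than the $530 limit; the baseline figure is 385, less than the 425 limit). But: (g) operates against (c): the preserves contain meat. (h) applies (a current Class C Approval is held), but yields to (i): (i) applies — some sales are to a restaurant for resale. (j) would limit (i) — a current Annual Notice is held — but (k) sets (j) aside: (k) operates against (j): a current Standing Certificate is held. (l) would limit (k) — a current General Certificate is held — but (m) sets (l) aside: (m) applies — the coverage ratio is 7%, below the 9% limit. (c) is therefore removed.
Exception (d)'s conditions are all satisfied: a current General Waiver is held; all sales are at a certified farmers' market; the seller is a natural person. Turning to paragraph (n): (n) applies — aggregate throughput is 3,950 units, below the 5,060 units limit. Exception (d) does not apply.
None of the exceptions is available; § 9.6 applies in full.

Yes — Keiko must hold a retail food licence.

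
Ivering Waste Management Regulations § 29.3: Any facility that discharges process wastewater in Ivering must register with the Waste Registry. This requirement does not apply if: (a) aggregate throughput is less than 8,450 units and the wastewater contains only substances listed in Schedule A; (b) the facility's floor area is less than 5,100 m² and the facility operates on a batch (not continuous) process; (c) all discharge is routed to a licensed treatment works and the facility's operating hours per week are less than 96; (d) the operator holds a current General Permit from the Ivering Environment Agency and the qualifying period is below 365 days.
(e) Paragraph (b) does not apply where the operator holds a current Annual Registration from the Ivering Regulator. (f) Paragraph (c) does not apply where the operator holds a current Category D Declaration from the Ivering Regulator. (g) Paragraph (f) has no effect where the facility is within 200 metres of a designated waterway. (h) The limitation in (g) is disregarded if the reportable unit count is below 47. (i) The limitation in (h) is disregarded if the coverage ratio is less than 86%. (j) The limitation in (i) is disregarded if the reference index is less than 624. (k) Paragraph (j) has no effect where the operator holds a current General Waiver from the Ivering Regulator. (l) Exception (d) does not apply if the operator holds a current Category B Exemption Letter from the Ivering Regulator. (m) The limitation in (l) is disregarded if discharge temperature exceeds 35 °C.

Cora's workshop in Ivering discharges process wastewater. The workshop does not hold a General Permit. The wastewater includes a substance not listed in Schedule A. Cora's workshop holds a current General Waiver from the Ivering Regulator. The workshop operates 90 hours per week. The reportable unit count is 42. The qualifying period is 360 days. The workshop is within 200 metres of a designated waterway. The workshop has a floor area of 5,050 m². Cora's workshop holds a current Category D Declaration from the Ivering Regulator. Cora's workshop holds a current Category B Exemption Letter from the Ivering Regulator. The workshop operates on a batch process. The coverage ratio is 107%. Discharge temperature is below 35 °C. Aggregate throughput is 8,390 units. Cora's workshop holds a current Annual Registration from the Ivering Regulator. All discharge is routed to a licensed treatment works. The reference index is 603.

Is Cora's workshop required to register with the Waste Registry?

Yes — Cora's workshop must register with the Waste Registry.

Exception (a) requires that the wastewater contains only substances listed in Schedule A; but the wastewater includes a non-Schedule-A substance, so (a) is unavailable.
Exception (b): the facility's floor area is 5,050 m², less than the 5,100 m² limit; the facility operates on a batch process — every condition holds. But: (e) is triggered — a current Annual Registration is held. (b) is therefore removed.
Exception (c)'s conditions are all satisfied: discharge is routed to a licensed treatment works; the facility's operating hours per week are 90, less than the 96 limit. Turning to paragraphs (f)–(k): (f) operates against (c): a current Category D Declaration is held. (g) operates (the workshop is within 200 m of a designated waterway), but is set aside by (h): (h) is engaged — the reportable unit count is 42, below the 47 limit. (i) is not triggered (the coverage ratio is 107%, not less than 86%), so (h) stands. So (c) is unavailable.
Exception (d) requires that the operator holds a current General Permit from the Ivering Environment Agency; but no General Permit is held, so (d) is unavailable.
None of the exceptions is available; § 29.3 applies in full.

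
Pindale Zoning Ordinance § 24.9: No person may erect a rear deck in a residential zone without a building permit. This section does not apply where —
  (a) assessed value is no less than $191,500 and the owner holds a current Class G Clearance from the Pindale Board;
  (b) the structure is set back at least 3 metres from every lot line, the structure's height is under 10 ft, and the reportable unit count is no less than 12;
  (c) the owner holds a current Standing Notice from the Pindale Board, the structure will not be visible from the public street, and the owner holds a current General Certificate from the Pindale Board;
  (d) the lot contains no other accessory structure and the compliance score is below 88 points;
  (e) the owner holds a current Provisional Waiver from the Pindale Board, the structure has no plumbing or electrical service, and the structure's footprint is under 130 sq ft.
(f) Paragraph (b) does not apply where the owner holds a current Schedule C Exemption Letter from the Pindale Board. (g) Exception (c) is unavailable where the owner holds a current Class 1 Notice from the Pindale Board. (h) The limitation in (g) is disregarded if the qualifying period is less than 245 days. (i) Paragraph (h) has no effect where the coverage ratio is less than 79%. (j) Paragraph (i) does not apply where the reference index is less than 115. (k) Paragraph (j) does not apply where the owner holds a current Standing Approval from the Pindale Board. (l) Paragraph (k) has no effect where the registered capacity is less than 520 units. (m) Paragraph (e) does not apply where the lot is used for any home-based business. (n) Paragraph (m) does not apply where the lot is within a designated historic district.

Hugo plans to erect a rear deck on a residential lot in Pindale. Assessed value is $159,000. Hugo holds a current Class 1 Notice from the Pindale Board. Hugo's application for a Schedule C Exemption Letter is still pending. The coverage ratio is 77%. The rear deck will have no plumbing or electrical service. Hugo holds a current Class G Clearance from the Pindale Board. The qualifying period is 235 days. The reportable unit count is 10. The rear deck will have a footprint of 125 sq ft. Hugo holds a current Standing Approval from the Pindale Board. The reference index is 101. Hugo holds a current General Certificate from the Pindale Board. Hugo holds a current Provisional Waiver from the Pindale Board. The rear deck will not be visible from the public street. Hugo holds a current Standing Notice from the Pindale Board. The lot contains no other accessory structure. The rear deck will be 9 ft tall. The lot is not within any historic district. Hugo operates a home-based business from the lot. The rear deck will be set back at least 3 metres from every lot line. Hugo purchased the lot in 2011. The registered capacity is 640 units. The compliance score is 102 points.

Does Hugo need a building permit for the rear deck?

Exception (a) requires that assessed value is no less than $191,500; but assessed value is $159,000, short of $191,500, so (a) is unavailable.
Exception (b) requires that the reportable unit count is no less than 12; but the reportable unit count is 10, short of 12, so (b) is unavailable.
Exception (c) is satisfied on its face — a current Standing Notice is held; the structure will not be visible from the street; a current General Certificate is held. But: (g) operates — a current Class 1 Notice is held. (h) operates (the qualifying period is 235 days, less than the 245 days limit), but is displaced by (i): (i) operates against (h): the coverage ratio is 77%, less than the 79% limit. (j) would limit (i) — the reference index is 101, less than the 115 limit — but (k) sets (j) aside: (k) operates against (j): a current Standing Approval is held. (l) is not triggered (the registered capacity is 640 units, not less than 520 units), so (k) stands. (c) is therefore removed.
Exception (d) requires that the compliance score is below 88 points; but the compliance score is 102 points, not below 88 points, so (d) is unavailable.
All of (e)'s requirements are met (a current Provisional Waiver is held; there is no plumbing or electrical service; the structure's footprint is 125 sq ft, under the 130 sq ft limit). However, paragraphs (m)–(n) must be considered: (m) is triggered — a home-based business operates on the lot. (n) is not triggered (the lot is not in a historic district), so (m) stands. So (e) is unavailable.
Every exception is unavailable, so the rule governs.

Yes — Hugo must obtain a building permit.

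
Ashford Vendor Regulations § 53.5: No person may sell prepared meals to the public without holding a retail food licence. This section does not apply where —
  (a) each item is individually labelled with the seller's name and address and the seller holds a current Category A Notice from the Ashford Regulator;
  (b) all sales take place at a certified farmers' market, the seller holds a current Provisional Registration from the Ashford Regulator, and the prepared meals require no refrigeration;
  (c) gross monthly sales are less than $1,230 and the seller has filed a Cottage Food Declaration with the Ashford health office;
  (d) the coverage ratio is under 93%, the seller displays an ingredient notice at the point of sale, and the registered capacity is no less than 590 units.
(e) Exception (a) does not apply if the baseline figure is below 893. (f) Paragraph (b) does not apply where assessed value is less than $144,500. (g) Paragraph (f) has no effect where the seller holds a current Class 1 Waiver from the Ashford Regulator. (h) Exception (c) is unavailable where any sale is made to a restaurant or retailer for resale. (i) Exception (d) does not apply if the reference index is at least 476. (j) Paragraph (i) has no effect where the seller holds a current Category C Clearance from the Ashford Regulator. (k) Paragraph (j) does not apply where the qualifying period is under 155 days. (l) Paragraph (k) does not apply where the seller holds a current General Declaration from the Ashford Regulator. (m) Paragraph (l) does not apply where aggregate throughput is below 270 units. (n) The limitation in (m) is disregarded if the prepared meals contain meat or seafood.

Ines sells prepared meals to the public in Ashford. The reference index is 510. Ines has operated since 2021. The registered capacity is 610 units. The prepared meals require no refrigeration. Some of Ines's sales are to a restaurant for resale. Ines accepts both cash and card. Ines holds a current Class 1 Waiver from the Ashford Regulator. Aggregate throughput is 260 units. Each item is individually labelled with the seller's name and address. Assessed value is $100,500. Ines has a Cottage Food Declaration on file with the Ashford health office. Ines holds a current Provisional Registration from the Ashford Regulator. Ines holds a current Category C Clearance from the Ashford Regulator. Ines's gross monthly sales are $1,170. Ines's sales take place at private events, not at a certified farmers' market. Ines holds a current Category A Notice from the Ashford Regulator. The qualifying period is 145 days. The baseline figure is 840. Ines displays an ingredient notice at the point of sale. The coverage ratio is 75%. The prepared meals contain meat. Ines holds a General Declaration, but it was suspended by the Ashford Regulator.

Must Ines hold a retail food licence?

Yes — Ines must hold a retail food licence.

Exception (a) is satisfied on its face — items are individually labelled; a current Category A Notice is held. But: (e) operates against (a): the baseline figure is 840, below the 893 limit. (a) is therefore removed.
Exception (b) fails — sales are at private events, not a certified farmers' market.
Exception (c) is satisfied on its face — gross monthly sales are $1,170, less than the $1,230 limit; a Cottage Food Declaration is on file. However, paragraph (h) must be considered: (h) operates against (c): some sales are to a restaurant for resale. So (c) is unavailable.
Exception (d): the coverage ratio is 75%, under the 93% limit; an ingredient notice is displayed; the registered capacity is 610 units, meeting the 590 units threshold — every condition holds. However, paragraphs (i)–(n) must be considered: (i) operates — the reference index is 510, meeting the 476 threshold. (j) would limit (i) — a current Category C Clearance is held — but (k) sets (j) aside: (k) operates — the qualifying period is 145 days, under the 155 days limit. (l), which would lift (k), is not engaged — there is no General Declaration in force. Exception (d) does not apply.
Every exception is unavailable, so the rule governs.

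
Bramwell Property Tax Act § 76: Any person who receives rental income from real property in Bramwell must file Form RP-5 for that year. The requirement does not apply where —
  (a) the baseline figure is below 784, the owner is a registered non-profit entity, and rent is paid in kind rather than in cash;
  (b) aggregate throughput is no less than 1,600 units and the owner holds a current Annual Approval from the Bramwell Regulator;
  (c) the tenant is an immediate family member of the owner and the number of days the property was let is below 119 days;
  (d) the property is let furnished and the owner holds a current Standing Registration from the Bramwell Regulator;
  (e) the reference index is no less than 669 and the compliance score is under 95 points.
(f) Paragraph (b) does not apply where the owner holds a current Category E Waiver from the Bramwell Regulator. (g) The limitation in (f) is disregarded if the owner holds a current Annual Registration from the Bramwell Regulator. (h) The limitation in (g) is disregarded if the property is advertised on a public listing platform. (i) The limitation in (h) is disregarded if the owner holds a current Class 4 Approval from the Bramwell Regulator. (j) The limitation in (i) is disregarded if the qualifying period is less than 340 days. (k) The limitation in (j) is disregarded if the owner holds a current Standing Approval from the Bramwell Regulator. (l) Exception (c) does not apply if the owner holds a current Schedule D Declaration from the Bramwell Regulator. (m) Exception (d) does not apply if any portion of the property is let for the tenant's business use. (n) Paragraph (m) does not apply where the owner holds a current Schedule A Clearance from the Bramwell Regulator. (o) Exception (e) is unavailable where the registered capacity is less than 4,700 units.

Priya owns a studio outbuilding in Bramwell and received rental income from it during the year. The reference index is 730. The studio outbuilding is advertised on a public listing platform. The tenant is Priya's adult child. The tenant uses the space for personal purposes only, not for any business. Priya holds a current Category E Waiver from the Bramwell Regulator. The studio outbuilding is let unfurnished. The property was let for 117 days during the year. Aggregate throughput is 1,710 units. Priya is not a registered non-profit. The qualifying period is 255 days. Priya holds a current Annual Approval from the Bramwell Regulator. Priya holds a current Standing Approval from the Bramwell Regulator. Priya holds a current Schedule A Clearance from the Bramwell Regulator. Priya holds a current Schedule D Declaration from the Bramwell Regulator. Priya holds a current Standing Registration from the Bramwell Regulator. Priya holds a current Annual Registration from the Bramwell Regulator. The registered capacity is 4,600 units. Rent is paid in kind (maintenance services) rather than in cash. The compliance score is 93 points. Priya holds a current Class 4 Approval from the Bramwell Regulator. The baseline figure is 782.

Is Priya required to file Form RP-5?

No — exception (b) applies; Priya is not required to file Form RP-5.

Exception (a) does not apply: Priya is not a registered non-profit.
Exception (b): aggregate throughput is 1,710 units, meeting the 1,600 units threshold; a current Annual Approval is held — every condition holds. As to paragraphs (f)–(k): (f) would limit (b) — a current Category E Waiver is held — but (g) sets (f) aside: (g) operates against (f): a current Annual Registration is held. (h) operates (the property is publicly advertised), but is overridden by (i): (i) operates against (h): a current Class 4 Approval is held. (j) is triggered (the qualifying period is 255 days, less than the 340 days limit), but is displaced by (k): (k) operates against (j): a current Standing Approval is held. So (b) applies.
Exception (c) is satisfied on its face — the tenant is an immediate family member; the number of days the property was let is 117 days, below the 119 days limit. But applying paragraph (l): (l) operates — a current Schedule D Declaration is held. So (c) is unavailable.
Exception (d) does not apply: the property is let unfurnished.
All of (e)'s requirements are met (the reference index is 730, meeting the 669 threshold; the compliance score is 93 points, under the 95 points limit). But applying paragraph (o): (o) operates — the registered capacity is 4,600 units, less than the 4,700 units limit. (e) is therefore removed.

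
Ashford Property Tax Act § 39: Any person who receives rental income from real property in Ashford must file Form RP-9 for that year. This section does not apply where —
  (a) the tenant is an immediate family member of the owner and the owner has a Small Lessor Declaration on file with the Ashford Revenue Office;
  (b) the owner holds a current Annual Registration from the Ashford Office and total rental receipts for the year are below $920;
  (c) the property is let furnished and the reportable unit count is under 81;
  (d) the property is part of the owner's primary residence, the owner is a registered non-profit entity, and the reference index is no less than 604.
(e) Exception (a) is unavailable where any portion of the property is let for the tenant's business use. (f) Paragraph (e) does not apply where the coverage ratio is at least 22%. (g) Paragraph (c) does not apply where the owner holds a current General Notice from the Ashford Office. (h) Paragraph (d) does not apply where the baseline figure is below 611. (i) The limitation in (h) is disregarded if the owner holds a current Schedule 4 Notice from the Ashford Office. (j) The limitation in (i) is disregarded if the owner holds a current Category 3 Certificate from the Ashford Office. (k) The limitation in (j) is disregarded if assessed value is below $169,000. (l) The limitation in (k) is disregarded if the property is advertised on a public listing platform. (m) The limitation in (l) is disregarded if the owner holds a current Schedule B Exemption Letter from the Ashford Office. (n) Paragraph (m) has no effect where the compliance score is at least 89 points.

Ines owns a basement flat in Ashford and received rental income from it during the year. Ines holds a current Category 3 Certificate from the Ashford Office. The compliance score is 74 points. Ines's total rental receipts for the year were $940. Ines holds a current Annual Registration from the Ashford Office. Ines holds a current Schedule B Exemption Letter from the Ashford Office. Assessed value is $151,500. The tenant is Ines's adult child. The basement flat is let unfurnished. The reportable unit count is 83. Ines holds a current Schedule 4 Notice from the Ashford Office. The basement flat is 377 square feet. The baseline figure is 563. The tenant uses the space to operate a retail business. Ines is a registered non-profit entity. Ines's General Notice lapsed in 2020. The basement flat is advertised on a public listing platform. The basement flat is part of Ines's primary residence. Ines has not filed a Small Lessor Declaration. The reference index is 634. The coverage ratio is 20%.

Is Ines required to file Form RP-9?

Exception (a) fails — no Small Lessor Declaration is on file.
Exception (b) does not apply: total rental receipts for the year are $940, not below $920.
Exception (c) requires that the property is let furnished; but the property is let unfurnished, so (c) is unavailable.
Exception (d): the basement flat is part of the primary residence; Ines is a registered non-profit; the reference index is 634, meeting the 604 threshold — every condition holds. Considering the limiting provisions: (h) would limit (d) — the baseline figure is 563, below the 611 limit — but (i) sets (h) aside: (i) applies — a current Schedule 4 Notice is held. (j) would limit (i) — a current Category 3 Certificate is held — but (k) sets (j) aside: (k) operates against (j): assessed value is $151,500, below the $169,000 limit. (l) is triggered (the property is publicly advertised), but is itself disapplied by (m): (m) is engaged — a current Schedule B Exemption Letter is held. (n), which would lift (m), is inapplicable — the compliance score is 74 points, short of 89 points. Exception (d) stands.

No — exception (d) applies; Ines is not required to file Form RP-9.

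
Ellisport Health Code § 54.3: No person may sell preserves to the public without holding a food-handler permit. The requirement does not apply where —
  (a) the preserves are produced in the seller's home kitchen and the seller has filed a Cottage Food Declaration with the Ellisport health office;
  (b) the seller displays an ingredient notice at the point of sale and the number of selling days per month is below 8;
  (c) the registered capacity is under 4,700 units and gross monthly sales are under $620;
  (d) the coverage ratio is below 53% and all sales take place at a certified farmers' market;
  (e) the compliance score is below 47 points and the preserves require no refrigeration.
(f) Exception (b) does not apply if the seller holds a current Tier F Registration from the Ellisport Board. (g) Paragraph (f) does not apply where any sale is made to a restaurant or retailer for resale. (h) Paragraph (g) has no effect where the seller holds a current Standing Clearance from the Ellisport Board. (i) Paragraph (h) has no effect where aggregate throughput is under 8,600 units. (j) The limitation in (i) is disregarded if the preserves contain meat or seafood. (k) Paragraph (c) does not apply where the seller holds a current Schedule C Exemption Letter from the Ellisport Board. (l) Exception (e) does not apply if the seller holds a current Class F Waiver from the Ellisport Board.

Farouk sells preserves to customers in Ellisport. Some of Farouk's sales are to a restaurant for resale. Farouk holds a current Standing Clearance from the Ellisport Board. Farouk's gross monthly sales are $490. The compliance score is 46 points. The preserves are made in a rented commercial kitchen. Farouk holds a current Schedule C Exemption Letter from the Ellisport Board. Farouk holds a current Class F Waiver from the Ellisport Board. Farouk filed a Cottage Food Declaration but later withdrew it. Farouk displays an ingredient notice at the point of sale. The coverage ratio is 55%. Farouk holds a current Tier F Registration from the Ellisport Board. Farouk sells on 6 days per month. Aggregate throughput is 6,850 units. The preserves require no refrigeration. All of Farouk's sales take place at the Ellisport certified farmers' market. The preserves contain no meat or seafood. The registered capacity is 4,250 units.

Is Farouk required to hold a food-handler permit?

Exception (a) fails — the preserves are made in a commercial kitchen, not a home kitchen.
Exception (b): an ingredient notice is displayed; the number of selling days per month is 6, below the 8 limit — every condition holds. Applying paragraphs (f)–(j): (f) would limit (b) — a current Tier F Registration is held — but (g) sets (f) aside: (g) operates against (f): some sales are to a restaurant for resale. (h) would limit (g) — a current Standing Clearance is held — but (i) sets (h) aside: (i) operates against (h): aggregate throughput is 6,850 units, under the 8,600 units limit. (j), which would lift (i), is not engaged — the preserves contain no meat or seafood. (b) remains available.
Exception (c): the registered capacity is 4,250 units, under the 4,700 units limit; gross monthly sales are $490, under the $620 limit — every condition holds. But: (k) is triggered — a current Schedule C Exemption Letter is held. Exception (c) does not apply.
Exception (d) requires that the coverage ratio is below 53%; but the coverage ratio is 55%, not below 53%, so (d) is unavailable.
Exception (e)'s conditions are all satisfied: the compliance score is 46 points, below the 47 points limit; the preserves are shelf-stable. Turning to paragraph (l): (l) applies — a current Class F Waiver is held. Exception (e) does not apply.

No — exception (b) applies; Farouk is not required to hold a food-handler permit.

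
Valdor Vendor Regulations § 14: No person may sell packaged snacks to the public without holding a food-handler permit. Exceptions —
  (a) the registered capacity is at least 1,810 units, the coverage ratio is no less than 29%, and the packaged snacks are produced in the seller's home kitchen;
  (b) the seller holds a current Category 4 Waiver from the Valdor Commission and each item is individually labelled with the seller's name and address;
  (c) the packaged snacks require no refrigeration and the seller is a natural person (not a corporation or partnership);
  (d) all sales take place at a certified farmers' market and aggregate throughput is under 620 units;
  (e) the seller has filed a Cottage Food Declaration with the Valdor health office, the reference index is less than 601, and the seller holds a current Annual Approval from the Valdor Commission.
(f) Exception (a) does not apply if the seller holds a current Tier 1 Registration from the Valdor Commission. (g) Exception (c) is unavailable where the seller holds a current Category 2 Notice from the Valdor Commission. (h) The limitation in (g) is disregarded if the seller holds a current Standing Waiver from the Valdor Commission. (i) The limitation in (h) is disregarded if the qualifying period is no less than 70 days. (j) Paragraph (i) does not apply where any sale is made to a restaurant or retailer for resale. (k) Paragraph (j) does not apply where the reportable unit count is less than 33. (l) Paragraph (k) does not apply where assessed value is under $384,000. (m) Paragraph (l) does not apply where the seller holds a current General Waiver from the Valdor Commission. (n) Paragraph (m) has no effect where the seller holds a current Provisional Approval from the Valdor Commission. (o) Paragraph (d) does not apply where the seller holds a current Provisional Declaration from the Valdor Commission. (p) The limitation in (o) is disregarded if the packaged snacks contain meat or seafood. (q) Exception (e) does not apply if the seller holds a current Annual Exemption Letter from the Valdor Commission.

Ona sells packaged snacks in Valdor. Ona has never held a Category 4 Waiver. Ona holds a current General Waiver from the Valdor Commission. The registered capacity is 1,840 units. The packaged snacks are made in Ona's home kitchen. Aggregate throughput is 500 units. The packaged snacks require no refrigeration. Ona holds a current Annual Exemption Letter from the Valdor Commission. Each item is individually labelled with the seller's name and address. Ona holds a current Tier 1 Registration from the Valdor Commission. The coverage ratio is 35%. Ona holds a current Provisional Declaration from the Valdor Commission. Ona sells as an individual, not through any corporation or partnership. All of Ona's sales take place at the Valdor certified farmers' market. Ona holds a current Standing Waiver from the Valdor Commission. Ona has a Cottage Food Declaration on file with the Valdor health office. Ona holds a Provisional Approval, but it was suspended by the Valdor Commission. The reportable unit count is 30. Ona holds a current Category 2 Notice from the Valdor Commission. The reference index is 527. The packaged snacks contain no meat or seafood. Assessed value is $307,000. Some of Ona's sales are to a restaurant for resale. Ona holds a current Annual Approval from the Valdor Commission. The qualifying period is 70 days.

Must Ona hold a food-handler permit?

Yes — Ona must hold a food-handler permit.

Exception (a): the registered capacity is 1,840 units, meeting the 1,810 units threshold; the coverage ratio is 35%, meeting the 29% threshold; the packaged snacks are home-kitchen produced — every condition holds. Turning to paragraph (f): (f) operates against (a): a current Tier 1 Registration is held. (a) is therefore removed.
Exception (b) fails — there is no Category 4 Waiver in force.
Exception (c) is satisfied on its face — the packaged snacks are shelf-stable; the seller is a natural person. But: (g) operates against (c): a current Category 2 Notice is held. (h) would limit (g) — a current Standing Waiver is held — but (i) sets (h) aside: (i) applies — the qualifying period is 70 days, meeting the 70 days threshold. (j) would limit (i) — some sales are to a restaurant for resale — but (k) sets (j) aside: (k) applies — the reportable unit count is 30, less than the 33 limit. (l) operates (assessed value is $307,000, under the $384,000 limit), but is displaced by (m): (m) operates against (l): a current General Waiver is held. (n), which would lift (m), does not operate here — there is no Provisional Approval in force. Exception (c) does not apply.
Exception (d) is satisfied on its face — all sales are at a certified farmers' market; aggregate throughput is 500 units, under the 620 units limit. Turning to paragraphs (o)–(p): (o) operates against (d): a current Provisional Declaration is held. (p) is not engaged (the packaged snacks contain no meat or seafood), so (o) stands. So (d) is unavailable.
Exception (e) is satisfied on its face — a Cottage Food Declaration is on file; the reference index is 527, less than the 601 limit; a current Annual Approval is held. Turning to paragraph (q): (q) operates against (e): a current Annual Exemption Letter is held. Exception (e) does not apply.
No exception is made out. Ona falls within the general rule.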